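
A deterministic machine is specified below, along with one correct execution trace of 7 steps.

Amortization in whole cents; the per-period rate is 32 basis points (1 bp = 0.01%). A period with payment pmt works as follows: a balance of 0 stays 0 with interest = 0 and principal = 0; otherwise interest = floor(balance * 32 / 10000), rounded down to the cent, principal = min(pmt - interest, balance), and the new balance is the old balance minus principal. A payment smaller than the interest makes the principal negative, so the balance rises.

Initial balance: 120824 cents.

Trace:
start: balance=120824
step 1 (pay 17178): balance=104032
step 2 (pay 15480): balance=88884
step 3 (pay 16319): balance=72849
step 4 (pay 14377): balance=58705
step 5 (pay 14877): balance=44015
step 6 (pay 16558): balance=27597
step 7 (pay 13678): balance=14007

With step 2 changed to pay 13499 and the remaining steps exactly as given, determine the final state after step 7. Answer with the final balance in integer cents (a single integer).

(re-executing from step 2 with the substitution; state before step 2: balance=104032)
step 2 (pay 13499): balance=90865
step 3 (pay 16319): balance=74836
step 4 (pay 14377): balance=60698
step 5 (pay 14877): balance=46015
step 6 (pay 16558): balance=29604
step 7 (pay 13678): balance=16020

16020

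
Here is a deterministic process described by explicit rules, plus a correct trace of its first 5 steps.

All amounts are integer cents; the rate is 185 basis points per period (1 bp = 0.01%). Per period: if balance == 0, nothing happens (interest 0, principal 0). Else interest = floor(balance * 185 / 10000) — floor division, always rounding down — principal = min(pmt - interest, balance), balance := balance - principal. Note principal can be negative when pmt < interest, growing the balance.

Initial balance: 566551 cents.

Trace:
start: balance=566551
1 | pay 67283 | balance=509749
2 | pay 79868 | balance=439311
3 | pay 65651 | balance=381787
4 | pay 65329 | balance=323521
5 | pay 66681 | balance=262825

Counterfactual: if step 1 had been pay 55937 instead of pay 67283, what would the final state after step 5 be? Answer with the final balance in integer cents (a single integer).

(re-executing from step 1 with the substitution; state before step 1: balance=566551)
1 | pay 55937 | balance=521095
2 | pay 79868 | balance=450867
3 | pay 65651 | balance=393557
4 | pay 65329 | balance=335508
5 | pay 66681 | balance=275033

275033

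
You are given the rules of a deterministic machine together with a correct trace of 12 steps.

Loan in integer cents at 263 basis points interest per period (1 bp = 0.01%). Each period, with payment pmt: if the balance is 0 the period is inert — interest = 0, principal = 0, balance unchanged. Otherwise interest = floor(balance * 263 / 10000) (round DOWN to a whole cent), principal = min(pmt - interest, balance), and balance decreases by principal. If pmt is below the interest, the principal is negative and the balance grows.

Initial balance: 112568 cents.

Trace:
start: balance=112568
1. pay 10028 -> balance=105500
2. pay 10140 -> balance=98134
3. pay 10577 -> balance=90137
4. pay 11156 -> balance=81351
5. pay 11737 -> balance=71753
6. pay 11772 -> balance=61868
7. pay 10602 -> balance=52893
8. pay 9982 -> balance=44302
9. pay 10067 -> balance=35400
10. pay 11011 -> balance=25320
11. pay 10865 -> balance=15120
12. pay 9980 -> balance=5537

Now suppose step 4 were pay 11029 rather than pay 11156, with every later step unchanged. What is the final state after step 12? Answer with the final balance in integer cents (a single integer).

(re-executing from step 4 with the substitution; state before step 4: balance=90137)
4. pay 11029 -> balance=81478
5. pay 11737 -> balance=71883
6. pay 11772 -> balance=62001
7. pay 10602 -> balance=53029
8. pay 9982 -> balance=44441
9. pay 10067 -> balance=35542
10. pay 11011 -> balance=25465
11. pay 10865 -> balance=15269
12. pay 9980 -> balance=5690

5690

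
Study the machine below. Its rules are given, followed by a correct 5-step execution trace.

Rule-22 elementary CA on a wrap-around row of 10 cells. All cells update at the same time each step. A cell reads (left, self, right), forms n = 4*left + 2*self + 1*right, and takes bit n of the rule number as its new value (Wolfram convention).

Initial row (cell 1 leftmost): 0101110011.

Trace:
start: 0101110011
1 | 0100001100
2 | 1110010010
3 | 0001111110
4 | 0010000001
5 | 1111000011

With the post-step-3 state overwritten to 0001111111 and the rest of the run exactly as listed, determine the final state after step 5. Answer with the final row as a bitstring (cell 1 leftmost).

state after step 3 := 0001111111
4 | 1010000000
5 | 1011000001

1011000001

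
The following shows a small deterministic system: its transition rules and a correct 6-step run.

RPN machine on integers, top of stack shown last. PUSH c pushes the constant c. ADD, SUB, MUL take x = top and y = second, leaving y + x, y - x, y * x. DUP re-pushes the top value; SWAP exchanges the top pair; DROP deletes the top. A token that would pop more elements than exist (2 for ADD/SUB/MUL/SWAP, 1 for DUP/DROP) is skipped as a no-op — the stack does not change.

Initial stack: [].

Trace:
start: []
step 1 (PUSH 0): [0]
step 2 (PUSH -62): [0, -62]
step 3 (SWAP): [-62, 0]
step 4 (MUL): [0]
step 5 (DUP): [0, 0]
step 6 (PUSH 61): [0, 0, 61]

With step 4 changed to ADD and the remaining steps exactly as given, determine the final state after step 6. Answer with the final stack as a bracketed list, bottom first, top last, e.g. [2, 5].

[-62, -62, 61]

(re-executing from step 4 with the substitution; state before step 4: [-62, 0])
step 4 (ADD): [-62]
step 5 (DUP): [-62, -62]
step 6 (PUSH 61): [-62, -62, 61]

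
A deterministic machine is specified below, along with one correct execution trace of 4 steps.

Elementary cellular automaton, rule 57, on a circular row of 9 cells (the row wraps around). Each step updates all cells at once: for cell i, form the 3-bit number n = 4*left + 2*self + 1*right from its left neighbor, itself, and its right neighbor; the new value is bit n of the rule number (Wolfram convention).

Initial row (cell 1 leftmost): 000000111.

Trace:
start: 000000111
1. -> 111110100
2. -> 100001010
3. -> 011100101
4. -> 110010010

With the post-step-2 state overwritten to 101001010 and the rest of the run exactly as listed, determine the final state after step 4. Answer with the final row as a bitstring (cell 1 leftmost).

state after step 2 := 101001010
3. -> 010100101
4. -> 101010010

101010010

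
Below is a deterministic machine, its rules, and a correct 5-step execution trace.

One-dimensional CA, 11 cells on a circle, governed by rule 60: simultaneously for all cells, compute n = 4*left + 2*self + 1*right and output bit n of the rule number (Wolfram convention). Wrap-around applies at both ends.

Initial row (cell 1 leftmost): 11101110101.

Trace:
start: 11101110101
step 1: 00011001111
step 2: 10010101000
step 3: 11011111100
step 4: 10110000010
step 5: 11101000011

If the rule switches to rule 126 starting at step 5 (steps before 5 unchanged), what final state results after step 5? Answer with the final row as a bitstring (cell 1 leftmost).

(re-executing step 5 under rule 126; state before step 5: 10110000010)
step 5: 11111000111

11111000111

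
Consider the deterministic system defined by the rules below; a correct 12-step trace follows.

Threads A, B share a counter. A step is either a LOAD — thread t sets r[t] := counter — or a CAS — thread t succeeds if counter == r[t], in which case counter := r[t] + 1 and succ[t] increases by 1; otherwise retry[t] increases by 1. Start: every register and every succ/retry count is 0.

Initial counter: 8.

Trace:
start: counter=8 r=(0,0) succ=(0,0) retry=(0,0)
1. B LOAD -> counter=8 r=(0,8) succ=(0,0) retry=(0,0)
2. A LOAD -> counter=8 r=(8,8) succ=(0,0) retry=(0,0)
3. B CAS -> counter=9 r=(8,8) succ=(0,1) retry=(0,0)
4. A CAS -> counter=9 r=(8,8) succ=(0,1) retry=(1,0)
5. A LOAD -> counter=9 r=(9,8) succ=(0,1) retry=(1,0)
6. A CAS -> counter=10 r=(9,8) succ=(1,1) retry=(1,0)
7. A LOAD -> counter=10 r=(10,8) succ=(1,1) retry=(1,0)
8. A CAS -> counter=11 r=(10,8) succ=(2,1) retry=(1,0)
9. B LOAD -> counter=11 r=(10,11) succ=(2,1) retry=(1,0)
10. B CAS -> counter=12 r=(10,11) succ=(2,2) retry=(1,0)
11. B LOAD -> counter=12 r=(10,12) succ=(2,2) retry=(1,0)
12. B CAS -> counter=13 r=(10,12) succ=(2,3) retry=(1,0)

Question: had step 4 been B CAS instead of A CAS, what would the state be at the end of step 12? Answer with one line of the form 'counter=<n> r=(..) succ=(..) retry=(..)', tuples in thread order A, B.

counter=13 r=(10,12) succ=(2,3) retry=(0,1)

(re-executing from step 4 with the substitution; state before step 4: counter=9 r=(8,8) succ=(0,1) retry=(0,0))
4. B CAS -> counter=9 r=(8,8) succ=(0,1) retry=(0,1)
5. A LOAD -> counter=9 r=(9,8) succ=(0,1) retry=(0,1)
6. A CAS -> counter=10 r=(9,8) succ=(1,1) retry=(0,1)
7. A LOAD -> counter=10 r=(10,8) succ=(1,1) retry=(0,1)
8. A CAS -> counter=11 r=(10,8) succ=(2,1) retry=(0,1)
9. B LOAD -> counter=11 r=(10,11) succ=(2,1) retry=(0,1)
10. B CAS -> counter=12 r=(10,11) succ=(2,2) retry=(0,1)
11. B LOAD -> counter=12 r=(10,12) succ=(2,2) retry=(0,1)
12. B CAS -> counter=13 r=(10,12) succ=(2,3) retry=(0,1)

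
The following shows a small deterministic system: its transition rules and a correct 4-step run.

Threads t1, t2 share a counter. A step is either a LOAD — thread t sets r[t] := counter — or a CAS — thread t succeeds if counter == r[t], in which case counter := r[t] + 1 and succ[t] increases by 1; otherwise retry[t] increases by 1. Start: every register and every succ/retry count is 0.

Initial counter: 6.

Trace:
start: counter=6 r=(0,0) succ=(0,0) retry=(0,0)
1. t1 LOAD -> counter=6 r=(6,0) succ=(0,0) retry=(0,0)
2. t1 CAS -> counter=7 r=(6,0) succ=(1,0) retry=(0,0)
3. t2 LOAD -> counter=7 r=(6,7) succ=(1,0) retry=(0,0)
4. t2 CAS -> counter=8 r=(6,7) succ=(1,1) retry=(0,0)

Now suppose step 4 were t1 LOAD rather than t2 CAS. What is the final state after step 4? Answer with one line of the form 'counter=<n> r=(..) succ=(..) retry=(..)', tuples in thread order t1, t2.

(re-executing from step 4 with the substitution; state before step 4: counter=7 r=(6,7) succ=(1,0) retry=(0,0))
4. t1 LOAD -> counter=7 r=(7,7) succ=(1,0) retry=(0,0)

counter=7 r=(7,7) succ=(1,0) retry=(0,0)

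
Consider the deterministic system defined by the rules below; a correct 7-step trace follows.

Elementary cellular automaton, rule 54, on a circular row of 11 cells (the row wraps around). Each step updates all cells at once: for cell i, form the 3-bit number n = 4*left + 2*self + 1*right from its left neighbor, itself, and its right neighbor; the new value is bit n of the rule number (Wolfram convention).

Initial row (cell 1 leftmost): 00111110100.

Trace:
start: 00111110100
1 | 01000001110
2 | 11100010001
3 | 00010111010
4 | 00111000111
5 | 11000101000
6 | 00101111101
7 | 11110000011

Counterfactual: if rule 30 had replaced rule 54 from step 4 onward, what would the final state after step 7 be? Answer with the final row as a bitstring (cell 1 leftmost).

(re-executing steps 4..7 under rule 30; state before step 4: 00010111010)
4 | 00110100011
5 | 11100110110
6 | 10011100100
7 | 11110011111

11110011111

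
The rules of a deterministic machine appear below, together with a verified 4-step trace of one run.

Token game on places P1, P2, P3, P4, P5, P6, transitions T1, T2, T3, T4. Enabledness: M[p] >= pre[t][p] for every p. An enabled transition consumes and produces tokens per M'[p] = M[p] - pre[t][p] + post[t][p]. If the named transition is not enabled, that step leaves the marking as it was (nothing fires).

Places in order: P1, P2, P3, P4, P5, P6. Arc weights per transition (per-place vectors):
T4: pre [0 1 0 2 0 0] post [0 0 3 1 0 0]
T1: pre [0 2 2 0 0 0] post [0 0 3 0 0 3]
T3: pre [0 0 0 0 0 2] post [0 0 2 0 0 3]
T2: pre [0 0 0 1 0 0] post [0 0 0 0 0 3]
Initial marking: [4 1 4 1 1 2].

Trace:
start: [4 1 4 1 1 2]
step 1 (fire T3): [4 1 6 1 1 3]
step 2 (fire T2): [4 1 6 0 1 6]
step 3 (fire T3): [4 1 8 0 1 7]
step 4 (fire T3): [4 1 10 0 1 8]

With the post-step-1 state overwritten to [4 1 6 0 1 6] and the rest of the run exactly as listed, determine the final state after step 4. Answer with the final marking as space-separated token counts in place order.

4 1 10 0 1 8

state after step 1 := [4 1 6 0 1 6]
step 2 (fire T2): [4 1 6 0 1 6]
step 3 (fire T3): [4 1 8 0 1 7]
step 4 (fire T3): [4 1 10 0 1 8]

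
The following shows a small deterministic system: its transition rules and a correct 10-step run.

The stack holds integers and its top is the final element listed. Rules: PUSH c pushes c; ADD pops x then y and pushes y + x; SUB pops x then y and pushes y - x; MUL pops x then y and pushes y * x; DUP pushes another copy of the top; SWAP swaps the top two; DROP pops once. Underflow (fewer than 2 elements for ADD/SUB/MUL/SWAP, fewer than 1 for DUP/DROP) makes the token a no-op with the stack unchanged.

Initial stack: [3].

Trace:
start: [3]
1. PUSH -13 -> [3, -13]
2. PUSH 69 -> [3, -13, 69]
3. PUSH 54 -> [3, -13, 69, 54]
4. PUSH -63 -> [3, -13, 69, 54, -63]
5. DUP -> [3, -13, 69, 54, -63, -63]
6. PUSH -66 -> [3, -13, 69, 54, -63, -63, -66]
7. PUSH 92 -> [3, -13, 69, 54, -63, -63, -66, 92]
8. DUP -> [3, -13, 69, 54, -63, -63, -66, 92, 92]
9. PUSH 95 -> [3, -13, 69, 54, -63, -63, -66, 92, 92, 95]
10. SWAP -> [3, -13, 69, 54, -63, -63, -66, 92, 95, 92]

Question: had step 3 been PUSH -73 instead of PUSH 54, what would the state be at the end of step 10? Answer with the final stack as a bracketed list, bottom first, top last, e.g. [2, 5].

[3, -13, 69, -73, -63, -63, -66, 92, 95, 92]

(re-executing from step 3 with the substitution; state before step 3: [3, -13, 69])
3. PUSH -73 -> [3, -13, 69, -73]
4. PUSH -63 -> [3, -13, 69, -73, -63]
5. DUP -> [3, -13, 69, -73, -63, -63]
6. PUSH -66 -> [3, -13, 69, -73, -63, -63, -66]
7. PUSH 92 -> [3, -13, 69, -73, -63, -63, -66, 92]
8. DUP -> [3, -13, 69, -73, -63, -63, -66, 92, 92]
9. PUSH 95 -> [3, -13, 69, -73, -63, -63, -66, 92, 92, 95]
10. SWAP -> [3, -13, 69, -73, -63, -63, -66, 92, 95, 92]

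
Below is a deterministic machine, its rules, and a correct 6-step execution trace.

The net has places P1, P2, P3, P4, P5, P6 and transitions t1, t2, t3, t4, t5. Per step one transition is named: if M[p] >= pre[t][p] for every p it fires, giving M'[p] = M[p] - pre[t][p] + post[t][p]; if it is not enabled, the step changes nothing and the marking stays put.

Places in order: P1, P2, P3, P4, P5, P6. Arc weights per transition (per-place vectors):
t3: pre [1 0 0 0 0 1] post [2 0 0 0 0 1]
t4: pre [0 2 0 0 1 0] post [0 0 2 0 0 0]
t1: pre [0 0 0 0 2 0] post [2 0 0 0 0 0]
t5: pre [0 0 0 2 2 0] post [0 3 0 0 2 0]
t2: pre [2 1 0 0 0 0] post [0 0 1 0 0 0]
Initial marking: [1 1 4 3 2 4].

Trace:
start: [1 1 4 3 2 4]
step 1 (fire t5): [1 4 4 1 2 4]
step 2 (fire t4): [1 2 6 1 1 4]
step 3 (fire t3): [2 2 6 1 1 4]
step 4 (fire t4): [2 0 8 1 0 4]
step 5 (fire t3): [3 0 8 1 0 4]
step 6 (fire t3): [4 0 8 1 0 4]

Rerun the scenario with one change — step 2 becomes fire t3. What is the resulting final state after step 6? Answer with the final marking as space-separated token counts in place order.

(re-executing from step 2 with the substitution; state before step 2: [1 4 4 1 2 4])
step 2 (fire t3): [2 4 4 1 2 4]
step 3 (fire t3): [3 4 4 1 2 4]
step 4 (fire t4): [3 2 6 1 1 4]
step 5 (fire t3): [4 2 6 1 1 4]
step 6 (fire t3): [5 2 6 1 1 4]

5 2 6 1 1 4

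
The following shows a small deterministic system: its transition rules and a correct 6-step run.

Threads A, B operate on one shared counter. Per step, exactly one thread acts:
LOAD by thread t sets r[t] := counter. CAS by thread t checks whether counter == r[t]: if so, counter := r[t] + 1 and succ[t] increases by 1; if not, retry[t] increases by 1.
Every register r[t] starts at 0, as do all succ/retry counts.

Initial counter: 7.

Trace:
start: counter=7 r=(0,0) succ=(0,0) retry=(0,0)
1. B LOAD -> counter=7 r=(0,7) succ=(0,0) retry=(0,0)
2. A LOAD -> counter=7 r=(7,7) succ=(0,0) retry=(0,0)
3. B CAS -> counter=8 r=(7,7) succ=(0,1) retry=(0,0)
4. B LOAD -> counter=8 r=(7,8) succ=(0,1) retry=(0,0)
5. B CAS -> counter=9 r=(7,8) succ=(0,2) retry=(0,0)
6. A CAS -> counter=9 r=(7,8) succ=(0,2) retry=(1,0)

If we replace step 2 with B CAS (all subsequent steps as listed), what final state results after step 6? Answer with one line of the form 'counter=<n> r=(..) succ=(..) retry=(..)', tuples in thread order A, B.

counter=9 r=(0,8) succ=(0,2) retry=(1,1)

(re-executing from step 2 with the substitution; state before step 2: counter=7 r=(0,7) succ=(0,0) retry=(0,0))
2. B CAS -> counter=8 r=(0,7) succ=(0,1) retry=(0,0)
3. B CAS -> counter=8 r=(0,7) succ=(0,1) retry=(0,1)
4. B LOAD -> counter=8 r=(0,8) succ=(0,1) retry=(0,1)
5. B CAS -> counter=9 r=(0,8) succ=(0,2) retry=(0,1)
6. A CAS -> counter=9 r=(0,8) succ=(0,2) retry=(1,1)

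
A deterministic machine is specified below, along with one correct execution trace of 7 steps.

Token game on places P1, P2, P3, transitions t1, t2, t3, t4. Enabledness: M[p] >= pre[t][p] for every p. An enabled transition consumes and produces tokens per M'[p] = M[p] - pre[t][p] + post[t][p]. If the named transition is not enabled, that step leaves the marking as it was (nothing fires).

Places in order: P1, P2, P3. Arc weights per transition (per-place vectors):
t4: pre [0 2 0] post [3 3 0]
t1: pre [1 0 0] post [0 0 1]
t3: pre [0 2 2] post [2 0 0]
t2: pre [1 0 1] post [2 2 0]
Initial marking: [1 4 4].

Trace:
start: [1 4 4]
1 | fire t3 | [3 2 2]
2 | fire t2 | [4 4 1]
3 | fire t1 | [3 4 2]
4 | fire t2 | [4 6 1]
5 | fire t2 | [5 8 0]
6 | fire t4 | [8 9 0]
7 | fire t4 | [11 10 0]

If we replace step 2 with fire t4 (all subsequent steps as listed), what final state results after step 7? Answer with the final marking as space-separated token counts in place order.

13 9 1

(re-executing from step 2 with the substitution; state before step 2: [3 2 2])
2 | fire t4 | [6 3 2]
3 | fire t1 | [5 3 3]
4 | fire t2 | [6 5 2]
5 | fire t2 | [7 7 1]
6 | fire t4 | [10 8 1]
7 | fire t4 | [13 9 1]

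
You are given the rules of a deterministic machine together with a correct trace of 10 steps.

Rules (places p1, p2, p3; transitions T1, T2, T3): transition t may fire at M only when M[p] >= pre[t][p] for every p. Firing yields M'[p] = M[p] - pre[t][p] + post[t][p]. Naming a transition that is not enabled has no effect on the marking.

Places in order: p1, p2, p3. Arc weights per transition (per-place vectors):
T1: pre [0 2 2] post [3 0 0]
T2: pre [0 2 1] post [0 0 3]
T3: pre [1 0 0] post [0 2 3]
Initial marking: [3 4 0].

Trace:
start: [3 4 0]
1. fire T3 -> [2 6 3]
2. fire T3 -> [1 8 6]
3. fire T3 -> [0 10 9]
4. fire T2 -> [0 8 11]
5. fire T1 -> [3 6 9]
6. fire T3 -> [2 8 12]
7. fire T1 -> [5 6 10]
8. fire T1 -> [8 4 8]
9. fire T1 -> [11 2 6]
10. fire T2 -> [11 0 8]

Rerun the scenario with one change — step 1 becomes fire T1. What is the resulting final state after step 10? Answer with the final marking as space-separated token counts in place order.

(re-executing from step 1 with the substitution; state before step 1: [3 4 0])
1. fire T1 -> [3 4 0]
2. fire T3 -> [2 6 3]
3. fire T3 -> [1 8 6]
4. fire T2 -> [1 6 8]
5. fire T1 -> [4 4 6]
6. fire T3 -> [3 6 9]
7. fire T1 -> [6 4 7]
8. fire T1 -> [9 2 5]
9. fire T1 -> [12 0 3]
10. fire T2 -> [12 0 3]

12 0 3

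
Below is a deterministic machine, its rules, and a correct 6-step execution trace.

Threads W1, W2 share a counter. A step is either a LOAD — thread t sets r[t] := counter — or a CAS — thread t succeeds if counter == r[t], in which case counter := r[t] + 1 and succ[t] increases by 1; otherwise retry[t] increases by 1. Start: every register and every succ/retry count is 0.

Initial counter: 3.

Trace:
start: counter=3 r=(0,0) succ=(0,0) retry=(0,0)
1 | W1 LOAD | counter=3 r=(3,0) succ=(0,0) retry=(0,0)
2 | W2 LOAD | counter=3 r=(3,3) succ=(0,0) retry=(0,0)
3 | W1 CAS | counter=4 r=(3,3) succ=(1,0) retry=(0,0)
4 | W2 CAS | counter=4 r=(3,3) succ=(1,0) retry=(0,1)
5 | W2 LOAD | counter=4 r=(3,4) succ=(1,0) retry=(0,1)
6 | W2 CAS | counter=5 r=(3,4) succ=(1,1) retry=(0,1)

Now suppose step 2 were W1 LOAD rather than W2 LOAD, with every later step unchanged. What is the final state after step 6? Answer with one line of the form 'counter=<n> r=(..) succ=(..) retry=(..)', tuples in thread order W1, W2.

counter=5 r=(3,4) succ=(1,1) retry=(0,1)

(re-executing from step 2 with the substitution; state before step 2: counter=3 r=(3,0) succ=(0,0) retry=(0,0))
2 | W1 LOAD | counter=3 r=(3,0) succ=(0,0) retry=(0,0)
3 | W1 CAS | counter=4 r=(3,0) succ=(1,0) retry=(0,0)
4 | W2 CAS | counter=4 r=(3,0) succ=(1,0) retry=(0,1)
5 | W2 LOAD | counter=4 r=(3,4) succ=(1,0) retry=(0,1)
6 | W2 CAS | counter=5 r=(3,4) succ=(1,1) retry=(0,1)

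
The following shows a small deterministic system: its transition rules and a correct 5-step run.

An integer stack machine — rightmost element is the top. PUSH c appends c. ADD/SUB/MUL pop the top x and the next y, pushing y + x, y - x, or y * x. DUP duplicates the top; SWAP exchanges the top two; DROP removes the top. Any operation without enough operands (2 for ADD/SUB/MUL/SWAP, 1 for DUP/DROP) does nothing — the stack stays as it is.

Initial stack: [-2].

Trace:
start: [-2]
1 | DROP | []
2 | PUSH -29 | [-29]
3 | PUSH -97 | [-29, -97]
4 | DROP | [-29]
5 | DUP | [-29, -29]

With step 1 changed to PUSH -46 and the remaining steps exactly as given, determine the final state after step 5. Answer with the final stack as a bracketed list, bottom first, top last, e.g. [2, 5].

[-2, -46, -29, -29]

(re-executing from step 1 with the substitution; state before step 1: [-2])
1 | PUSH -46 | [-2, -46]
2 | PUSH -29 | [-2, -46, -29]
3 | PUSH -97 | [-2, -46, -29, -97]
4 | DROP | [-2, -46, -29]
5 | DUP | [-2, -46, -29, -29]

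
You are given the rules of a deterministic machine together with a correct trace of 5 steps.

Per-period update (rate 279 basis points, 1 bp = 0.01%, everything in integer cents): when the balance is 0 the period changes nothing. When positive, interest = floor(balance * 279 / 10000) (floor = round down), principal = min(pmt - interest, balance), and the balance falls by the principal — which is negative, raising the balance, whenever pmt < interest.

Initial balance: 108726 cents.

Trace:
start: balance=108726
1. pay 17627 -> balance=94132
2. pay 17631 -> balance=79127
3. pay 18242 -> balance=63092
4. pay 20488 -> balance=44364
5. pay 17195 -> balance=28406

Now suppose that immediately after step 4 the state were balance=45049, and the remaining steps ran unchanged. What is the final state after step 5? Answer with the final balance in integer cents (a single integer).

29110

state after step 4 := balance=45049
5. pay 17195 -> balance=29110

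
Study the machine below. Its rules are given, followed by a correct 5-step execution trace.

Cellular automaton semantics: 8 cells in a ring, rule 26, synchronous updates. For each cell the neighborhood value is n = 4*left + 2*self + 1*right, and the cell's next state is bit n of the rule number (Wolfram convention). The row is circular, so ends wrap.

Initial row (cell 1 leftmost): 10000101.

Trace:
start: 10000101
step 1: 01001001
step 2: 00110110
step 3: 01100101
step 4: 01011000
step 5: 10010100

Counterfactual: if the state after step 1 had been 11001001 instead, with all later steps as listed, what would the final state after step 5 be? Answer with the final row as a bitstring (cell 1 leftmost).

state after step 1 := 11001001
step 2: 00110111
step 3: 11100100
step 4: 10011011
step 5: 01110010

01110010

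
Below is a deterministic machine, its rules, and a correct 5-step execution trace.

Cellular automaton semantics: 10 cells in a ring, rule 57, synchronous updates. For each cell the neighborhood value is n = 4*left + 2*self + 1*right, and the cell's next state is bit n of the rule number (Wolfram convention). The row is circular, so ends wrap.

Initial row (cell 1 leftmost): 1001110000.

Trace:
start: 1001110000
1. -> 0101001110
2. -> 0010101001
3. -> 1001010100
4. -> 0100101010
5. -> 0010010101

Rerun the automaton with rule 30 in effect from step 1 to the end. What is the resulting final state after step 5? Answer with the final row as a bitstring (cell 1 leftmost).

0000011011

(re-executing steps 1..5 under rule 30; state before step 1: 1001110000)
1. -> 1111001001
2. -> 0000111111
3. -> 1001100000
4. -> 1111010001
5. -> 0000011011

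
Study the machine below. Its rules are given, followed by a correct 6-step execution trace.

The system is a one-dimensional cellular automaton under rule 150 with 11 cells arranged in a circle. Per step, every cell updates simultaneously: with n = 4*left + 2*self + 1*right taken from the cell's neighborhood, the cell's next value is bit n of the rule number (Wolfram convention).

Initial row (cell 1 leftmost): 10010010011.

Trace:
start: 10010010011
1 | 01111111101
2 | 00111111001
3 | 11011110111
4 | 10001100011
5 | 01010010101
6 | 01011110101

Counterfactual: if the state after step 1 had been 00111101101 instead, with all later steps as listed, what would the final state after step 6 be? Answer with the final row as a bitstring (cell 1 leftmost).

state after step 1 := 00111101101
2 | 11011000001
3 | 10000100010
4 | 11001110110
5 | 00110100000
6 | 01000110000

01000110000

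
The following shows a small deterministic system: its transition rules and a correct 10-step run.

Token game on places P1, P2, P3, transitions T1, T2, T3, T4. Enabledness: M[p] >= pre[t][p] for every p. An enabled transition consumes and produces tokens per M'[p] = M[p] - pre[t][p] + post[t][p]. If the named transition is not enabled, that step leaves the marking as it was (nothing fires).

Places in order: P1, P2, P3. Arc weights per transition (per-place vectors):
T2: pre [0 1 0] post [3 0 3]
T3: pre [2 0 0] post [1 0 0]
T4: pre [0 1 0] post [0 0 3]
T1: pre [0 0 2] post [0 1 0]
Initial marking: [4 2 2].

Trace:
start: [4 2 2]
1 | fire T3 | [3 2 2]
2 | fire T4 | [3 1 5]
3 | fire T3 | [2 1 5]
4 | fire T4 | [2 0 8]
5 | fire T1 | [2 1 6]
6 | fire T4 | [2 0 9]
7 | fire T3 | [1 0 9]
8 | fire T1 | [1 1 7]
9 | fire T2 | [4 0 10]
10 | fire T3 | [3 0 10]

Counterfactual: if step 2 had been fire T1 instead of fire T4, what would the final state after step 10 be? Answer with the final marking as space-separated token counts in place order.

3 2 5

(re-executing from step 2 with the substitution; state before step 2: [3 2 2])
2 | fire T1 | [3 3 0]
3 | fire T3 | [2 3 0]
4 | fire T4 | [2 2 3]
5 | fire T1 | [2 3 1]
6 | fire T4 | [2 2 4]
7 | fire T3 | [1 2 4]
8 | fire T1 | [1 3 2]
9 | fire T2 | [4 2 5]
10 | fire T3 | [3 2 5]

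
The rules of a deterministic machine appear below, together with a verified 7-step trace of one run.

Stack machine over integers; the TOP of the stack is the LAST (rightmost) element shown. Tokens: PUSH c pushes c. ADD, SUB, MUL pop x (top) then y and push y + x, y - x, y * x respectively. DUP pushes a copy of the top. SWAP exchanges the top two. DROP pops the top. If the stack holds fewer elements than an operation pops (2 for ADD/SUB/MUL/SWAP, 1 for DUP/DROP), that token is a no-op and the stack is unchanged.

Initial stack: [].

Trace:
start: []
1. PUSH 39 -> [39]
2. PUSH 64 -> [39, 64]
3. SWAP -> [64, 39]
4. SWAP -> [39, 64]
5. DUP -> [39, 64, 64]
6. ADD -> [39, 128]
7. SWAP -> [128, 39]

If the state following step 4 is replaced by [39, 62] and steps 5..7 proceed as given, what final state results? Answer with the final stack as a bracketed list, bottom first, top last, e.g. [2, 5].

[124, 39]

state after step 4 := [39, 62]
5. DUP -> [39, 62, 62]
6. ADD -> [39, 124]
7. SWAP -> [124, 39]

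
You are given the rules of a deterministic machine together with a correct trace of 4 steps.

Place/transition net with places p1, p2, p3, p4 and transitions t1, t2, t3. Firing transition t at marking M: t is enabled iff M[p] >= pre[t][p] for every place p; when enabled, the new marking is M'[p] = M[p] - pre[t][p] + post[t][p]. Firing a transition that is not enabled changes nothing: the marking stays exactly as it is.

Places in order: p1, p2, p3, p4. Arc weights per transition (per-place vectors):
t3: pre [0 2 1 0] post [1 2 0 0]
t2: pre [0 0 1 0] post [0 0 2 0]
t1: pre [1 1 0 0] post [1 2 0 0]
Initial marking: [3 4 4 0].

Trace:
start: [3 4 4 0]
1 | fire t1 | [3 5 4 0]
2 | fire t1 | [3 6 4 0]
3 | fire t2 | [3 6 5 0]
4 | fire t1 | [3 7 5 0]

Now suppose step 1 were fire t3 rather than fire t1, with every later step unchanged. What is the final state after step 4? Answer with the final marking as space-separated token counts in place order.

4 6 4 0

(re-executing from step 1 with the substitution; state before step 1: [3 4 4 0])
1 | fire t3 | [4 4 3 0]
2 | fire t1 | [4 5 3 0]
3 | fire t2 | [4 5 4 0]
4 | fire t1 | [4 6 4 0]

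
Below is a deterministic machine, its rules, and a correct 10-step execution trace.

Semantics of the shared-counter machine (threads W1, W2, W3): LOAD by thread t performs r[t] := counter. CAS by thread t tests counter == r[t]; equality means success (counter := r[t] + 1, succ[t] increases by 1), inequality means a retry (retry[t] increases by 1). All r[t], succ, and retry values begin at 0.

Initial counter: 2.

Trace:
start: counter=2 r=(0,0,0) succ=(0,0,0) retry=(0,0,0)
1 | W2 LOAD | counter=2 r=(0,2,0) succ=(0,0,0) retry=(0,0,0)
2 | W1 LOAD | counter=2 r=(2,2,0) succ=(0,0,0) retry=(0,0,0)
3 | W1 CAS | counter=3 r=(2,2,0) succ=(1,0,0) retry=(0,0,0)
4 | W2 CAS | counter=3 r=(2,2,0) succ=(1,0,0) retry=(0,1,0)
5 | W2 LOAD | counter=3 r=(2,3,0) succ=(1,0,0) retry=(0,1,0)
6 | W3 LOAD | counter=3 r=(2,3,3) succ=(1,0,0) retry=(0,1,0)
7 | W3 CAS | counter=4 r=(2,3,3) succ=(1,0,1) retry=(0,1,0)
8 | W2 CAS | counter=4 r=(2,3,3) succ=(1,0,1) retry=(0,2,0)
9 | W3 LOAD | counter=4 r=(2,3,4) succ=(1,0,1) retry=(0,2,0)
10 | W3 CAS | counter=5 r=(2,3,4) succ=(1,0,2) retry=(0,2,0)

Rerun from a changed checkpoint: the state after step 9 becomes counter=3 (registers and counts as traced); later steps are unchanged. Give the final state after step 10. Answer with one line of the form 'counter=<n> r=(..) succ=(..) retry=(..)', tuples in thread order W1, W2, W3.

state after step 9 := counter=3 r=(2,3,4) succ=(1,0,1) retry=(0,2,0)
10 | W3 CAS | counter=3 r=(2,3,4) succ=(1,0,1) retry=(0,2,1)

counter=3 r=(2,3,4) succ=(1,0,1) retry=(0,2,1)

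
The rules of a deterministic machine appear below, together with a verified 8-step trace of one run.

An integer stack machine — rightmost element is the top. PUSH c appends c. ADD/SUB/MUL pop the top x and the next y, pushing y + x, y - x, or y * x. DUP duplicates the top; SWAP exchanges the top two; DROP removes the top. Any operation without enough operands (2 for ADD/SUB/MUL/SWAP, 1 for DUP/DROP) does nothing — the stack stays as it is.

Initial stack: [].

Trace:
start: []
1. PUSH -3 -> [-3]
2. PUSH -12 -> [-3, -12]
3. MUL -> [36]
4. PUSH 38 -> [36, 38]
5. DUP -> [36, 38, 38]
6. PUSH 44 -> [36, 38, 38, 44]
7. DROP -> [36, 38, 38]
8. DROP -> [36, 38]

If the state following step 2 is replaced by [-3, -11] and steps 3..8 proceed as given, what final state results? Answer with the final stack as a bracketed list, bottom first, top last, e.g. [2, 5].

state after step 2 := [-3, -11]
3. MUL -> [33]
4. PUSH 38 -> [33, 38]
5. DUP -> [33, 38, 38]
6. PUSH 44 -> [33, 38, 38, 44]
7. DROP -> [33, 38, 38]
8. DROP -> [33, 38]

[33, 38]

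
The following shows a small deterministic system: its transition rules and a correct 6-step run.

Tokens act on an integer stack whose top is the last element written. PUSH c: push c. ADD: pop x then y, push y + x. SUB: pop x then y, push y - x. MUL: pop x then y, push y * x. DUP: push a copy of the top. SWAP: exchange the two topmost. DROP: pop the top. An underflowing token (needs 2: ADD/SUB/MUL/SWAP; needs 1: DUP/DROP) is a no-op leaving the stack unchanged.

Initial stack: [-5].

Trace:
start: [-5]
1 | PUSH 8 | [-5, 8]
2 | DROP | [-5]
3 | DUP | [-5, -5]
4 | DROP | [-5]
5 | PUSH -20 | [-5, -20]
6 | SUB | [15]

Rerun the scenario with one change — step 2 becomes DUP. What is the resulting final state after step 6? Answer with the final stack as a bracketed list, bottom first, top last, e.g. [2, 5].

[-5, 8, 28]

(re-executing from step 2 with the substitution; state before step 2: [-5, 8])
2 | DUP | [-5, 8, 8]
3 | DUP | [-5, 8, 8, 8]
4 | DROP | [-5, 8, 8]
5 | PUSH -20 | [-5, 8, 8, -20]
6 | SUB | [-5, 8, 28]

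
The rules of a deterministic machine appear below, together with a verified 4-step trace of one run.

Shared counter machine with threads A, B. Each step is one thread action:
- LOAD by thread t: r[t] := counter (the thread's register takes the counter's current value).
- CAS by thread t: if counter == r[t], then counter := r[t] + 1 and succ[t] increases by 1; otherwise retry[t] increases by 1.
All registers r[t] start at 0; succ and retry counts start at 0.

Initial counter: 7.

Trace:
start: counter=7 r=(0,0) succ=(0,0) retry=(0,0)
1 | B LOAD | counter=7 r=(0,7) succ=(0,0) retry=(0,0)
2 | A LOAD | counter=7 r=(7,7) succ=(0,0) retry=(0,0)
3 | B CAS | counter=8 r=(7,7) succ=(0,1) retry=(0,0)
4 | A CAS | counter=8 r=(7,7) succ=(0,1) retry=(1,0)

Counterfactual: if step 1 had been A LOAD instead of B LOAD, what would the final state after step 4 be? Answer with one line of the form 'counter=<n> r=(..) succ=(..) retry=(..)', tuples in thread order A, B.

(re-executing from step 1 with the substitution; state before step 1: counter=7 r=(0,0) succ=(0,0) retry=(0,0))
1 | A LOAD | counter=7 r=(7,0) succ=(0,0) retry=(0,0)
2 | A LOAD | counter=7 r=(7,0) succ=(0,0) retry=(0,0)
3 | B CAS | counter=7 r=(7,0) succ=(0,0) retry=(0,1)
4 | A CAS | counter=8 r=(7,0) succ=(1,0) retry=(0,1)

counter=8 r=(7,0) succ=(1,0) retry=(0,1)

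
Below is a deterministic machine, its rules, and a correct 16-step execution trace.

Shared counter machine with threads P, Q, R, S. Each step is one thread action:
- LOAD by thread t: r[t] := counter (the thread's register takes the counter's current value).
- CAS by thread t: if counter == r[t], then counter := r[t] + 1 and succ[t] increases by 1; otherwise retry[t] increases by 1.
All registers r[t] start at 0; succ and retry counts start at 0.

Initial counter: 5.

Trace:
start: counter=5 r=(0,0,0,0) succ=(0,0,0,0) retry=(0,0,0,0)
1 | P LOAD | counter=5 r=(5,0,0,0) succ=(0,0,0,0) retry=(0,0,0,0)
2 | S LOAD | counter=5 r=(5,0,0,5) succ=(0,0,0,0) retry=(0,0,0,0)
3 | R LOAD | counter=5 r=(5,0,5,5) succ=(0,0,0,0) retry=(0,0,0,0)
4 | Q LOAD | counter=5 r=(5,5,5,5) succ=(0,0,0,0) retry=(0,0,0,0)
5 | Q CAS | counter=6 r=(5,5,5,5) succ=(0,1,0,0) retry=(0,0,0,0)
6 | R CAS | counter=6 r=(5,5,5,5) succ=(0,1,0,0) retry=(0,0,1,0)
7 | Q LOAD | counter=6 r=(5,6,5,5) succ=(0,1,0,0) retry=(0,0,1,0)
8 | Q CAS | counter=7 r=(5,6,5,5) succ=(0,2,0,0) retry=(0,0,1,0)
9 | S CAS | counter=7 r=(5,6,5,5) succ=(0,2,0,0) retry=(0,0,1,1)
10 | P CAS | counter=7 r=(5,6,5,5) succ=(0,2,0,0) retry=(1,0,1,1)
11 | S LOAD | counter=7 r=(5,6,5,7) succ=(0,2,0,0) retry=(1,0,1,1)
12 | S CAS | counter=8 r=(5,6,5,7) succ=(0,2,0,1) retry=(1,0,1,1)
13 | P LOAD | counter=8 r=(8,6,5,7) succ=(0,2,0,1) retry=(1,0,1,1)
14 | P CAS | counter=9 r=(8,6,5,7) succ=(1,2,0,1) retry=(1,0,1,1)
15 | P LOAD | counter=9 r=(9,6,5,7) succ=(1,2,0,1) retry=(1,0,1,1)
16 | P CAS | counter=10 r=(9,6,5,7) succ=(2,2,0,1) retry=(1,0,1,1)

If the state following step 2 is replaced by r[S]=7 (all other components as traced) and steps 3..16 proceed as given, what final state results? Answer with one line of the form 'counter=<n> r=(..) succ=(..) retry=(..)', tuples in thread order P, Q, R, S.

state after step 2 := counter=5 r=(5,0,0,7) succ=(0,0,0,0) retry=(0,0,0,0)
3 | R LOAD | counter=5 r=(5,0,5,7) succ=(0,0,0,0) retry=(0,0,0,0)
4 | Q LOAD | counter=5 r=(5,5,5,7) succ=(0,0,0,0) retry=(0,0,0,0)
5 | Q CAS | counter=6 r=(5,5,5,7) succ=(0,1,0,0) retry=(0,0,0,0)
6 | R CAS | counter=6 r=(5,5,5,7) succ=(0,1,0,0) retry=(0,0,1,0)
7 | Q LOAD | counter=6 r=(5,6,5,7) succ=(0,1,0,0) retry=(0,0,1,0)
8 | Q CAS | counter=7 r=(5,6,5,7) succ=(0,2,0,0) retry=(0,0,1,0)
9 | S CAS | counter=8 r=(5,6,5,7) succ=(0,2,0,1) retry=(0,0,1,0)
10 | P CAS | counter=8 r=(5,6,5,7) succ=(0,2,0,1) retry=(1,0,1,0)
11 | S LOAD | counter=8 r=(5,6,5,8) succ=(0,2,0,1) retry=(1,0,1,0)
12 | S CAS | counter=9 r=(5,6,5,8) succ=(0,2,0,2) retry=(1,0,1,0)
13 | P LOAD | counter=9 r=(9,6,5,8) succ=(0,2,0,2) retry=(1,0,1,0)
14 | P CAS | counter=10 r=(9,6,5,8) succ=(1,2,0,2) retry=(1,0,1,0)
15 | P LOAD | counter=10 r=(10,6,5,8) succ=(1,2,0,2) retry=(1,0,1,0)
16 | P CAS | counter=11 r=(10,6,5,8) succ=(2,2,0,2) retry=(1,0,1,0)

counter=11 r=(10,6,5,8) succ=(2,2,0,2) retry=(1,0,1,0)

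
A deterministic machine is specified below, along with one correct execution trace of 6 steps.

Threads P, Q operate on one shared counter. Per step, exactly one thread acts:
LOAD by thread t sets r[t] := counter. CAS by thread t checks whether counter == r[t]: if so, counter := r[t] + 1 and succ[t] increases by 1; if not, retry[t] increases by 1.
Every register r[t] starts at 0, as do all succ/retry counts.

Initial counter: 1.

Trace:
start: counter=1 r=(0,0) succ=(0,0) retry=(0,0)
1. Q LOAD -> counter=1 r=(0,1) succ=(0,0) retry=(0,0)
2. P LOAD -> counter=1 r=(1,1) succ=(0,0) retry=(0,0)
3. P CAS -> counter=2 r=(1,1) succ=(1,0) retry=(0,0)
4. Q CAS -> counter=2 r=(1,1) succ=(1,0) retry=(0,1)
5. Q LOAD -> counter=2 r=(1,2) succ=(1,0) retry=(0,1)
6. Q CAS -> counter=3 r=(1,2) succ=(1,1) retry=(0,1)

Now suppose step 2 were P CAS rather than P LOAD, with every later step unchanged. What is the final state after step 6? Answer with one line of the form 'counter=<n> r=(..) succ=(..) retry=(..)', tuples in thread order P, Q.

counter=3 r=(0,2) succ=(0,2) retry=(2,0)

(re-executing from step 2 with the substitution; state before step 2: counter=1 r=(0,1) succ=(0,0) retry=(0,0))
2. P CAS -> counter=1 r=(0,1) succ=(0,0) retry=(1,0)
3. P CAS -> counter=1 r=(0,1) succ=(0,0) retry=(2,0)
4. Q CAS -> counter=2 r=(0,1) succ=(0,1) retry=(2,0)
5. Q LOAD -> counter=2 r=(0,2) succ=(0,1) retry=(2,0)
6. Q CAS -> counter=3 r=(0,2) succ=(0,2) retry=(2,0)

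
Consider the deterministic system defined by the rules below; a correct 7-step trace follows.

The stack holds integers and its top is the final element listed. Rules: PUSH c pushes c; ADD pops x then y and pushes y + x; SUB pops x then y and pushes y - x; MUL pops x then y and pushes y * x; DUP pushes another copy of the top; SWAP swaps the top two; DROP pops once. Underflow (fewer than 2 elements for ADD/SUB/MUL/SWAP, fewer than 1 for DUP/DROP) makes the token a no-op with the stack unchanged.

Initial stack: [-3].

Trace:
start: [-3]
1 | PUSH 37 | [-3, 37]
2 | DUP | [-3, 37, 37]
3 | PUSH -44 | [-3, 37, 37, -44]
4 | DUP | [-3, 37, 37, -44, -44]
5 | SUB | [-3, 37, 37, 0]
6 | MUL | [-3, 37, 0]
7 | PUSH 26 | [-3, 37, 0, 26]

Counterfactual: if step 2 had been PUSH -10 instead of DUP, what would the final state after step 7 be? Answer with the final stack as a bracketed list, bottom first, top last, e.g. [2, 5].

[-3, 37, 0, 26]

(re-executing from step 2 with the substitution; state before step 2: [-3, 37])
2 | PUSH -10 | [-3, 37, -10]
3 | PUSH -44 | [-3, 37, -10, -44]
4 | DUP | [-3, 37, -10, -44, -44]
5 | SUB | [-3, 37, -10, 0]
6 | MUL | [-3, 37, 0]
7 | PUSH 26 | [-3, 37, 0, 26]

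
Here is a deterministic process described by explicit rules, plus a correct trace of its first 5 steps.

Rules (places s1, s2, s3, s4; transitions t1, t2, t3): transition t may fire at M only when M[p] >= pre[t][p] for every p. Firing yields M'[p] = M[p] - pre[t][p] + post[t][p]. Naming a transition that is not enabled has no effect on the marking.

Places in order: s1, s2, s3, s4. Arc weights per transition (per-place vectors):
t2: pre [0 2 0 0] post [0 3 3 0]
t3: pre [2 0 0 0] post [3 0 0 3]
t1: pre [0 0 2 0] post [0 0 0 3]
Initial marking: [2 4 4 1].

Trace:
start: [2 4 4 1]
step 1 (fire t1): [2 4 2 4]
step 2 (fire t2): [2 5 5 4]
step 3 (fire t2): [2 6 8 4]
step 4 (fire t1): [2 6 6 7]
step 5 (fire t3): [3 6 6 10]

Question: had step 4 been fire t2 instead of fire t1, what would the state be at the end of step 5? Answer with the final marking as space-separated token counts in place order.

3 7 11 7

(re-executing from step 4 with the substitution; state before step 4: [2 6 8 4])
step 4 (fire t2): [2 7 11 4]
step 5 (fire t3): [3 7 11 7]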